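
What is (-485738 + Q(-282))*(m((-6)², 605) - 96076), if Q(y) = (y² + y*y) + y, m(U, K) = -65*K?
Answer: 44272335772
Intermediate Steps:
Q(y) = y + 2*y² (Q(y) = (y² + y²) + y = 2*y² + y = y + 2*y²)
(-485738 + Q(-282))*(m((-6)², 605) - 96076) = (-485738 - 282*(1 + 2*(-282)))*(-65*605 - 96076) = (-485738 - 282*(1 - 564))*(-39325 - 96076) = (-485738 - 282*(-563))*(-135401) = (-485738 + 158766)*(-135401) = -326972*(-135401) = 44272335772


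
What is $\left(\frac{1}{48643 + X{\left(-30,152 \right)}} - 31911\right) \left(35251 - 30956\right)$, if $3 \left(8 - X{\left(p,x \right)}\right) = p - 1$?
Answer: $- \frac{20008237833195}{145984} \approx -1.3706 \cdot 10^{8}$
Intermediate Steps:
$X{\left(p,x \right)} = \frac{25}{3} - \frac{p}{3}$ ($X{\left(p,x \right)} = 8 - \frac{p - 1}{3} = 8 - \frac{-1 + p}{3} = 8 - \left(- \frac{1}{3} + \frac{p}{3}\right) = \frac{25}{3} - \frac{p}{3}$)
$\left(\frac{1}{48643 + X{\left(-30,152 \right)}} - 31911\right) \left(35251 - 30956\right) = \left(\frac{1}{48643 + \left(\frac{25}{3} - -10\right)} - 31911\right) \left(35251 - 30956\right) = \left(\frac{1}{48643 + \left(\frac{25}{3} + 10\right)} - 31911\right) 4295 = \left(\frac{1}{48643 + \frac{55}{3}} - 31911\right) 4295 = \left(\frac{1}{\frac{145984}{3}} - 31911\right) 4295 = \left(\frac{3}{145984} - 31911\right) 4295 = \left(- \frac{4658495421}{145984}\right) 4295 = - \frac{20008237833195}{145984}$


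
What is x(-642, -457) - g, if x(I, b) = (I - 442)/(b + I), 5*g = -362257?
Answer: 398125863/5495 ≈ 72452.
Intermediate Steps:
g = -362257/5 (g = (1/5)*(-362257) = -362257/5 ≈ -72451.)
x(I, b) = (-442 + I)/(I + b)
x(-642, -457) - g = (-442 - 642)/(-642 - 457) - 1*(-362257/5) = -1084/(-1099) + 362257/5 = -1/1099*(-1084) + 362257/5 = 1084/1099 + 362257/5 = 398125863/5495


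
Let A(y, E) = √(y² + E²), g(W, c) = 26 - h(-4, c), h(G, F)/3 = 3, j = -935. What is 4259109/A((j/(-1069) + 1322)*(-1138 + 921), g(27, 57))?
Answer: 4552987521*√94169934333440330/94169934333440330 ≈ 14.837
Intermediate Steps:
h(G, F) = 9 (h(G, F) = 3*3 = 9)
g(W, c) = 17 (g(W, c) = 26 - 1*9 = 26 - 9 = 17)
A(y, E) = √(E² + y²)
4259109/A((j/(-1069) + 1322)*(-1138 + 921), g(27, 57)) = 4259109/(√(17² + ((-935/(-1069) + 1322)*(-1138 + 921))²)) = 4259109/(√(289 + ((-935*(-1/1069) + 1322)*(-217))²)) = 4259109/(√(289 + ((935/1069 + 1322)*(-217))²)) = 4259109/(√(289 + ((1414153/1069)*(-217))²)) = 4259109/(√(289 + (-306871201/1069)²)) = 4259109/(√(289 + 94169934003182401/1142761)) = 4259109/(√(94169934333440330/1142761)) = 4259109/((√94169934333440330/1069)) = 4259109*(1069*√94169934333440330/94169934333440330) = 4552987521*√94169934333440330/94169934333440330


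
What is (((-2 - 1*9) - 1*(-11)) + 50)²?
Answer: 2500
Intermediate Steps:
(((-2 - 1*9) - 1*(-11)) + 50)² = (((-2 - 9) + 11) + 50)² = ((-11 + 11) + 50)² = (0 + 50)² = 50² = 2500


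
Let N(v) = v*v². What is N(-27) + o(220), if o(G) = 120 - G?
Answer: -19783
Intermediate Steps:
N(v) = v³
N(-27) + o(220) = (-27)³ + (120 - 1*220) = -19683 + (120 - 220) = -19683 - 100 = -19783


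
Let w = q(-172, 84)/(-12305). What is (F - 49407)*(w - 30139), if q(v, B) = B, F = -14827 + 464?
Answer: 4729954549166/2461 ≈ 1.9220e+9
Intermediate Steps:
F = -14363
w = -84/12305 (w = 84/(-12305) = 84*(-1/12305) = -84/12305 ≈ -0.0068265)
(F - 49407)*(w - 30139) = (-14363 - 49407)*(-84/12305 - 30139) = -63770*(-370860479/12305) = 4729954549166/2461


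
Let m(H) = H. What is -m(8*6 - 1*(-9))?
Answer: -57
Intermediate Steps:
-m(8*6 - 1*(-9)) = -(8*6 - 1*(-9)) = -(48 + 9) = -1*57 = -57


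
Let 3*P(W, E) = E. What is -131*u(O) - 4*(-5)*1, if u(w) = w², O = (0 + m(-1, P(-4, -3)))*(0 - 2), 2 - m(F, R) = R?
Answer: -4696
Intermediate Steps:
P(W, E) = E/3
m(F, R) = 2 - R
O = -6 (O = (0 + (2 - (-3)/3))*(0 - 2) = (0 + (2 - 1*(-1)))*(-2) = (0 + (2 + 1))*(-2) = (0 + 3)*(-2) = 3*(-2) = -6)
-131*u(O) - 4*(-5)*1 = -131*(-6)² - 4*(-5)*1 = -131*36 + 20*1 = -4716 + 20 = -4696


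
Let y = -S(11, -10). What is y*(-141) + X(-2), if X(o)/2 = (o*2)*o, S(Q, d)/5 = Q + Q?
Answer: 15526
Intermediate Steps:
S(Q, d) = 10*Q (S(Q, d) = 5*(Q + Q) = 5*(2*Q) = 10*Q)
X(o) = 4*o² (X(o) = 2*((o*2)*o) = 2*((2*o)*o) = 2*(2*o²) = 4*o²)
y = -110 (y = -10*11 = -1*110 = -110)
y*(-141) + X(-2) = -110*(-141) + 4*(-2)² = 15510 + 4*4 = 15510 + 16 = 15526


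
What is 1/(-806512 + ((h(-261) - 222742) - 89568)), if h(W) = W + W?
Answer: -1/1119344 ≈ -8.9338e-7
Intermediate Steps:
h(W) = 2*W
1/(-806512 + ((h(-261) - 222742) - 89568)) = 1/(-806512 + ((2*(-261) - 222742) - 89568)) = 1/(-806512 + ((-522 - 222742) - 89568)) = 1/(-806512 + (-223264 - 89568)) = 1/(-806512 - 312832) = 1/(-1119344) = -1/1119344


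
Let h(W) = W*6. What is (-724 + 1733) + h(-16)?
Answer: 913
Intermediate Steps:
h(W) = 6*W
(-724 + 1733) + h(-16) = (-724 + 1733) + 6*(-16) = 1009 - 96 = 913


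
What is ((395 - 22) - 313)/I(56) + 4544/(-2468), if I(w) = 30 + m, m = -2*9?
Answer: 1949/617 ≈ 3.1588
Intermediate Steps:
m = -18
I(w) = 12 (I(w) = 30 - 18 = 12)
((395 - 22) - 313)/I(56) + 4544/(-2468) = ((395 - 22) - 313)/12 + 4544/(-2468) = (373 - 313)*(1/12) + 4544*(-1/2468) = 60*(1/12) - 1136/617 = 5 - 1136/617 = 1949/617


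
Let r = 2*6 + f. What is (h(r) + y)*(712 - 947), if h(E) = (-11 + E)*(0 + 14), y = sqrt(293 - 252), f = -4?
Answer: 9870 - 235*sqrt(41) ≈ 8365.3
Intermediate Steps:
y = sqrt(41) ≈ 6.4031
r = 8 (r = 2*6 - 4 = 12 - 4 = 8)
h(E) = -154 + 14*E (h(E) = (-11 + E)*14 = -154 + 14*E)
(h(r) + y)*(712 - 947) = ((-154 + 14*8) + sqrt(41))*(712 - 947) = ((-154 + 112) + sqrt(41))*(-235) = (-42 + sqrt(41))*(-235) = 9870 - 235*sqrt(41)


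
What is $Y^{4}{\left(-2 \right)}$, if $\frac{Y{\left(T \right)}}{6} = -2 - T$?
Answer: $0$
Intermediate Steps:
$Y{\left(T \right)} = -12 - 6 T$ ($Y{\left(T \right)} = 6 \left(-2 - T\right) = -12 - 6 T$)
$Y^{4}{\left(-2 \right)} = \left(-12 - -12\right)^{4} = \left(-12 + 12\right)^{4} = 0^{4} = 0$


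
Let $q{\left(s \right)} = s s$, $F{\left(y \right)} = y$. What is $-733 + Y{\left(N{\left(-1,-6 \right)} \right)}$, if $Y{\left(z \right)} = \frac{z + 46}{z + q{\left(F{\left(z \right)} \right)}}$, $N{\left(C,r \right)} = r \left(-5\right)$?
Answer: $- \frac{340807}{465} \approx -732.92$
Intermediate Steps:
$N{\left(C,r \right)} = - 5 r$
$q{\left(s \right)} = s^{2}$
$Y{\left(z \right)} = \frac{46 + z}{z + z^{2}}$ ($Y{\left(z \right)} = \frac{z + 46}{z + z^{2}} = \frac{46 + z}{z + z^{2}}$)
$-733 + Y{\left(N{\left(-1,-6 \right)} \right)} = -733 + \frac{46 - -30}{\left(-5\right) \left(-6\right) \left(1 - -30\right)} = -733 + \frac{46 + 30}{30 \left(1 + 30\right)} = -733 + \frac{1}{30} \cdot \frac{1}{31} \cdot 76 = -733 + \frac{38}{465} = - \frac{340807}{465}$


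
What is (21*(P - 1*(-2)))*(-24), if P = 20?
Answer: -11088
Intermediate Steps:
(21*(P - 1*(-2)))*(-24) = (21*(20 - 1*(-2)))*(-24) = (21*(20 + 2))*(-24) = (21*22)*(-24) = 462*(-24) = -11088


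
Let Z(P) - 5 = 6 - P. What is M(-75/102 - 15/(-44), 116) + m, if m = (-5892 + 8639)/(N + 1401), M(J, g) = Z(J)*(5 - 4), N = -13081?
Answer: 24373471/2184160 ≈ 11.159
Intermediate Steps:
Z(P) = 11 - P (Z(P) = 5 + (6 - P) = 11 - P)
M(J, g) = 11 - J (M(J, g) = (11 - J)*(5 - 4) = (11 - J)*1 = 11 - J)
m = -2747/11680 (m = (-5892 + 8639)/(-13081 + 1401) = 2747/(-11680) = 2747*(-1/11680) = -2747/11680 ≈ -0.23519)
M(-75/102 - 15/(-44), 116) + m = (11 - (-75/102 - 15/(-44))) - 2747/11680 = (11 - (-75*1/102 - 15*(-1/44))) - 2747/11680 = (11 - (-25/34 + 15/44)) - 2747/11680 = (11 - 1*(-295/748)) - 2747/11680 = (11 + 295/748) - 2747/11680 = 8523/748 - 2747/11680 = 24373471/2184160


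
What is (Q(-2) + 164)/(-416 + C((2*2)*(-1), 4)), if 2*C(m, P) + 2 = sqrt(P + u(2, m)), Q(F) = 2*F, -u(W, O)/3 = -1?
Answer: -266880/695549 - 320*sqrt(7)/695549 ≈ -0.38491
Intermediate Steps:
u(W, O) = 3 (u(W, O) = -3*(-1) = 3)
C(m, P) = -1 + sqrt(3 + P)/2 (C(m, P) = -1 + sqrt(P + 3)/2 = -1 + sqrt(3 + P)/2)
(Q(-2) + 164)/(-416 + C((2*2)*(-1), 4)) = (2*(-2) + 164)/(-416 + (-1 + sqrt(3 + 4)/2)) = (-4 + 164)/(-416 + (-1 + sqrt(7)/2)) = 160/(-417 + sqrt(7)/2)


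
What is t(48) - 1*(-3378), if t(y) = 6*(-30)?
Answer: 3198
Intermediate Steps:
t(y) = -180
t(48) - 1*(-3378) = -180 - 1*(-3378) = -180 + 3378 = 3198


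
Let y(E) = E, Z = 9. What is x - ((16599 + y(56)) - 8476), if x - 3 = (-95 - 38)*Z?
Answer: -9373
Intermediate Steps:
x = -1194 (x = 3 + (-95 - 38)*9 = 3 - 133*9 = 3 - 1197 = -1194)
x - ((16599 + y(56)) - 8476) = -1194 - ((16599 + 56) - 8476) = -1194 - (16655 - 8476) = -1194 - 1*8179 = -1194 - 8179 = -9373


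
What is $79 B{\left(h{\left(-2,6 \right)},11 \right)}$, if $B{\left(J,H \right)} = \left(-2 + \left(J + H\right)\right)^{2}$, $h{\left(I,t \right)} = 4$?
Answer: $13351$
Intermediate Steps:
$B{\left(J,H \right)} = \left(-2 + H + J\right)^{2}$ ($B{\left(J,H \right)} = \left(-2 + \left(H + J\right)\right)^{2} = \left(-2 + H + J\right)^{2}$)
$79 B{\left(h{\left(-2,6 \right)},11 \right)} = 79 \left(-2 + 11 + 4\right)^{2} = 79 \cdot 13^{2} = 79 \cdot 169 = 13351$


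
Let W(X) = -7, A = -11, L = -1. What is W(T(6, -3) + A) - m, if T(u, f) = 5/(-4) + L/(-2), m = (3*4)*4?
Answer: -55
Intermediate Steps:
m = 48 (m = 12*4 = 48)
T(u, f) = -3/4 (T(u, f) = 5/(-4) - 1/(-2) = 5*(-1/4) - 1*(-1/2) = -5/4 + 1/2 = -3/4)
W(T(6, -3) + A) - m = -7 - 1*48 = -7 - 48 = -55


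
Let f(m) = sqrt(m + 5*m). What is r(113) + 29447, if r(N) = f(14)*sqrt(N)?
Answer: 29447 + 2*sqrt(2373) ≈ 29544.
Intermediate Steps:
f(m) = sqrt(6)*sqrt(m) (f(m) = sqrt(6*m) = sqrt(6)*sqrt(m))
r(N) = 2*sqrt(21)*sqrt(N) (r(N) = (sqrt(6)*sqrt(14))*sqrt(N) = (2*sqrt(21))*sqrt(N) = 2*sqrt(21)*sqrt(N))
r(113) + 29447 = 2*sqrt(21)*sqrt(113) + 29447 = 2*sqrt(2373) + 29447 = 29447 + 2*sqrt(2373)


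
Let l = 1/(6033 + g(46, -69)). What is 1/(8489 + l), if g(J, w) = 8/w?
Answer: 416269/3533707610 ≈ 0.00011780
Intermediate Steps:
g(J, w) = 8/w
l = 69/416269 (l = 1/(6033 + 8/(-69)) = 1/(6033 + 8*(-1/69)) = 1/(6033 - 8/69) = 1/(416269/69) = 69/416269 ≈ 0.00016576)
1/(8489 + l) = 1/(8489 + 69/416269) = 1/(3533707610/416269) = 416269/3533707610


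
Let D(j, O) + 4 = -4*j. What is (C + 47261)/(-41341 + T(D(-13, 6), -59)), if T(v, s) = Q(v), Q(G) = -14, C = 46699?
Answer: -2088/919 ≈ -2.2720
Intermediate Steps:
D(j, O) = -4 - 4*j
T(v, s) = -14
(C + 47261)/(-41341 + T(D(-13, 6), -59)) = (46699 + 47261)/(-41341 - 14) = 93960/(-41355) = 93960*(-1/41355) = -2088/919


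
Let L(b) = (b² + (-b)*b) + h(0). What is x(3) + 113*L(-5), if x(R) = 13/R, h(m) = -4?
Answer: -1343/3 ≈ -447.67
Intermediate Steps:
L(b) = -4 (L(b) = (b² + (-b)*b) - 4 = (b² - b²) - 4 = 0 - 4 = -4)
x(3) + 113*L(-5) = 13/3 + 113*(-4) = 13*(⅓) - 452 = 13/3 - 452 = -1343/3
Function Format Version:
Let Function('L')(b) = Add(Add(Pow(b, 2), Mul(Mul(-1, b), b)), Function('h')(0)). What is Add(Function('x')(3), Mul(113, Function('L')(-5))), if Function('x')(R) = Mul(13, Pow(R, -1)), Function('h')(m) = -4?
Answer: Rational(-1343, 3) ≈ -447.67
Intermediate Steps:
Function('L')(b) = -4 (Function('L')(b) = Add(Add(Pow(b, 2), Mul(Mul(-1, b), b)), -4) = Add(Add(Pow(b, 2), Mul(-1, Pow(b, 2))), -4) = Add(0, -4) = -4)
Add(Function('x')(3), Mul(113, Function('L')(-5))) = Add(Mul(13, Pow(3, -1)), Mul(113, -4)) = Add(Mul(13, Rational(1, 3)), -452) = Add(Rational(13, 3), -452) = Rational(-1343, 3)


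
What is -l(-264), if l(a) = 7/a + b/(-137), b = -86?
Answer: -21745/36168 ≈ -0.60122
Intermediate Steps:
l(a) = 86/137 + 7/a (l(a) = 7/a - 86/(-137) = 7/a - 86*(-1/137) = 7/a + 86/137 = 86/137 + 7/a)
-l(-264) = -(86/137 + 7/(-264)) = -(86/137 + 7*(-1/264)) = -(86/137 - 7/264) = -1*21745/36168 = -21745/36168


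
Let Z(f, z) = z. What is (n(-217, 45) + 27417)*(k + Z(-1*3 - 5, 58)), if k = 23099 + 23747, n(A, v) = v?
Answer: 1288077648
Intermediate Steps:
k = 46846
(n(-217, 45) + 27417)*(k + Z(-1*3 - 5, 58)) = (45 + 27417)*(46846 + 58) = 27462*46904 = 1288077648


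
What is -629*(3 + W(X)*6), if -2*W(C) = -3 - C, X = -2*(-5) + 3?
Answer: -32079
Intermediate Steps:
X = 13 (X = 10 + 3 = 13)
W(C) = 3/2 + C/2 (W(C) = -(-3 - C)/2 = 3/2 + C/2)
-629*(3 + W(X)*6) = -629*(3 + (3/2 + (½)*13)*6) = -629*(3 + (3/2 + 13/2)*6) = -629*(3 + 8*6) = -629*(3 + 48) = -629*51 = -32079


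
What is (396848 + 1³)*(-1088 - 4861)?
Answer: -2360854701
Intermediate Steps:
(396848 + 1³)*(-1088 - 4861) = (396848 + 1)*(-5949) = 396849*(-5949) = -2360854701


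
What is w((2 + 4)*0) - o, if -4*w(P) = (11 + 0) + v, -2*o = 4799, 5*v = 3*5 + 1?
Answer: 47919/20 ≈ 2395.9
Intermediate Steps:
v = 16/5 (v = (3*5 + 1)/5 = (15 + 1)/5 = (⅕)*16 = 16/5 ≈ 3.2000)
o = -4799/2 (o = -½*4799 = -4799/2 ≈ -2399.5)
w(P) = -71/20 (w(P) = -((11 + 0) + 16/5)/4 = -(11 + 16/5)/4 = -¼*71/5 = -71/20)
w((2 + 4)*0) - o = -71/20 - 1*(-4799/2) = -71/20 + 4799/2 = 47919/20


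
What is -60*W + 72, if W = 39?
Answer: -2268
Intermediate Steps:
-60*W + 72 = -60*39 + 72 = -2340 + 72 = -2268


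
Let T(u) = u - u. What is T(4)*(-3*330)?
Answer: 0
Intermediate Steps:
T(u) = 0
T(4)*(-3*330) = 0*(-3*330) = 0*(-990) = 0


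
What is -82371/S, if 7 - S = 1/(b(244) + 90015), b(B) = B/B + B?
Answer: -7434806460/631819 ≈ -11767.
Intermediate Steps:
b(B) = 1 + B
S = 631819/90260 (S = 7 - 1/((1 + 244) + 90015) = 7 - 1/(245 + 90015) = 7 - 1/90260 = 631819/90260 ≈ 7.0000)
-82371/S = -82371/631819/90260 = -82371*90260/631819 = -7434806460/631819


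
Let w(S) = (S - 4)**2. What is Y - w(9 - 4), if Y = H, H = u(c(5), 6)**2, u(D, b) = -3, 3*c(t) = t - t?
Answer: 8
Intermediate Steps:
c(t) = 0 (c(t) = (t - t)/3 = (1/3)*0 = 0)
w(S) = (-4 + S)**2
H = 9 (H = (-3)**2 = 9)
Y = 9
Y - w(9 - 4) = 9 - (-4 + (9 - 4))**2 = 9 - (-4 + 5)**2 = 9 - 1*1**2 = 9 - 1*1 = 9 - 1 = 8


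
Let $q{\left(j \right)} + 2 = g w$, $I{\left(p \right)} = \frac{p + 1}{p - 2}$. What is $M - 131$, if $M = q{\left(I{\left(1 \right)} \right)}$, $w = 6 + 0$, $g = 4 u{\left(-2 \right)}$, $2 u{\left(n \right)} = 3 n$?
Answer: $-205$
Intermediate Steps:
$u{\left(n \right)} = \frac{3 n}{2}$
$g = -12$ ($g = 4 \cdot \frac{3}{2} \left(-2\right) = 4 \left(-3\right) = -12$)
$w = 6$
$I{\left(p \right)} = \frac{1 + p}{-2 + p}$
$q{\left(j \right)} = -74$ ($q{\left(j \right)} = -2 - 72 = -74$)
$M = -74$
$M - 131 = -74 - 131 = -205$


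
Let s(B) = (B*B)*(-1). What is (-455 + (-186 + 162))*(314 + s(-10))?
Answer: -102506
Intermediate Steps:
s(B) = -B**2 (s(B) = B**2*(-1) = -B**2)
(-455 + (-186 + 162))*(314 + s(-10)) = (-455 + (-186 + 162))*(314 - 1*(-10)**2) = (-455 - 24)*(314 - 1*100) = -479*(314 - 100) = -479*214 = -102506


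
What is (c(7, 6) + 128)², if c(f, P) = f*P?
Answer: 28900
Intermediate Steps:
c(f, P) = P*f
(c(7, 6) + 128)² = (6*7 + 128)² = (42 + 128)² = 170² = 28900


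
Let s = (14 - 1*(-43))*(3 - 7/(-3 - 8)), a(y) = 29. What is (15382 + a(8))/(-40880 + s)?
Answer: -169521/447400 ≈ -0.37890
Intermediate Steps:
s = 2280/11 (s = (14 + 43)*(3 - 7/(-11)) = 57*(3 - 1/11*(-7)) = 57*(3 + 7/11) = 57*(40/11) = 2280/11 ≈ 207.27)
(15382 + a(8))/(-40880 + s) = (15382 + 29)/(-40880 + 2280/11) = 15411/(-447400/11) = 15411*(-11/447400) = -169521/447400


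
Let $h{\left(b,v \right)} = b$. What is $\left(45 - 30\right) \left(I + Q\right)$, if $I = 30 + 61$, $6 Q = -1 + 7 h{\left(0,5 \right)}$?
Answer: $\frac{2725}{2} \approx 1362.5$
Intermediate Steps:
$Q = - \frac{1}{6}$ ($Q = \frac{-1 + 7 \cdot 0}{6} = \frac{-1 + 0}{6} = \frac{1}{6} \left(-1\right) = - \frac{1}{6} \approx -0.16667$)
$I = 91$
$\left(45 - 30\right) \left(I + Q\right) = \left(45 - 30\right) \left(91 - \frac{1}{6}\right) = \left(45 - 30\right) \frac{545}{6} = 15 \cdot \frac{545}{6} = \frac{2725}{2}$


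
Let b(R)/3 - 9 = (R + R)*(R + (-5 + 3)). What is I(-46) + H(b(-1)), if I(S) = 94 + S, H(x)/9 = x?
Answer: 453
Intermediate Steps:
b(R) = 27 + 6*R*(-2 + R) (b(R) = 27 + 3*((R + R)*(R + (-5 + 3))) = 27 + 3*((2*R)*(R - 2)) = 27 + 3*((2*R)*(-2 + R)) = 27 + 3*(2*R*(-2 + R)) = 27 + 6*R*(-2 + R))
H(x) = 9*x
I(-46) + H(b(-1)) = (94 - 46) + 9*(27 - 12*(-1) + 6*(-1)**2) = 48 + 9*(27 + 12 + 6*1) = 48 + 9*(27 + 12 + 6) = 48 + 9*45 = 48 + 405 = 453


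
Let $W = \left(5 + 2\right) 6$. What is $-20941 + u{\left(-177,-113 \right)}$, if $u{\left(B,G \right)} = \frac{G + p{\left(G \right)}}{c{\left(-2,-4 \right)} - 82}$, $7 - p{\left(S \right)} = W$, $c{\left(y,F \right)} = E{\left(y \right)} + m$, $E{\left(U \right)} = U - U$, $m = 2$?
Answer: $- \frac{418783}{20} \approx -20939.0$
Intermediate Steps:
$E{\left(U \right)} = 0$
$W = 42$ ($W = 7 \cdot 6 = 42$)
$c{\left(y,F \right)} = 2$ ($c{\left(y,F \right)} = 0 + 2 = 2$)
$p{\left(S \right)} = -35$ ($p{\left(S \right)} = 7 - 42 = -35$)
$u{\left(B,G \right)} = \frac{7}{16} - \frac{G}{80}$ ($u{\left(B,G \right)} = \frac{G - 35}{2 - 82} = \frac{-35 + G}{-80} = \left(-35 + G\right) \left(- \frac{1}{80}\right) = \frac{7}{16} - \frac{G}{80}$)
$-20941 + u{\left(-177,-113 \right)} = -20941 + \left(\frac{7}{16} - - \frac{113}{80}\right) = -20941 + \left(\frac{7}{16} + \frac{113}{80}\right) = -20941 + \frac{37}{20} = - \frac{418783}{20}$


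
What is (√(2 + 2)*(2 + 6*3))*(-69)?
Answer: -2760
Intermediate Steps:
(√(2 + 2)*(2 + 6*3))*(-69) = (√4*(2 + 18))*(-69) = (2*20)*(-69) = 40*(-69) = -2760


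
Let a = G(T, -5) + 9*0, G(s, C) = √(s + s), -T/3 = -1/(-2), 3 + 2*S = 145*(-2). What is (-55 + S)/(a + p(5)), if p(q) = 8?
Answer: -1612/67 + 403*I*√3/134 ≈ -24.06 + 5.2091*I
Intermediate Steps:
S = -293/2 (S = -3/2 + (145*(-2))/2 = -3/2 + (½)*(-290) = -3/2 - 145 = -293/2 ≈ -146.50)
T = -3/2 (T = -(-3)/(-2) = -(-3)*(-1)/2 = -3*½ = -3/2 ≈ -1.5000)
G(s, C) = √2*√s (G(s, C) = √(2*s) = √2*√s)
a = I*√3 (a = √2*√(-3/2) + 9*0 = √2*(I*√6/2) + 0 = I*√3 + 0 = I*√3 ≈ 1.732*I)
(-55 + S)/(a + p(5)) = (-55 - 293/2)/(I*√3 + 8) = -403/(2*(8 + I*√3))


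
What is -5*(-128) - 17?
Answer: 623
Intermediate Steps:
-5*(-128) - 17 = 640 - 17 = 623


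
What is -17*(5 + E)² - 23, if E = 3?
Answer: -1111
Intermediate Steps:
-17*(5 + E)² - 23 = -17*(5 + 3)² - 23 = -17*8² - 23 = -17*64 - 23 = -1088 - 23 = -1111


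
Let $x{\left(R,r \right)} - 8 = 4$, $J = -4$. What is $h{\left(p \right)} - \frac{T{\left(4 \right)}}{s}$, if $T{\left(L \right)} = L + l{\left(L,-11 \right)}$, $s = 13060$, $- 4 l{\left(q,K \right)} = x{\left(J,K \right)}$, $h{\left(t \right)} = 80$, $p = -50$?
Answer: $\frac{1044799}{13060} \approx 80.0$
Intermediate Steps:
$x{\left(R,r \right)} = 12$ ($x{\left(R,r \right)} = 8 + 4 = 12$)
$l{\left(q,K \right)} = -3$ ($l{\left(q,K \right)} = \left(- \frac{1}{4}\right) 12 = -3$)
$T{\left(L \right)} = -3 + L$ ($T{\left(L \right)} = L - 3 = -3 + L$)
$h{\left(p \right)} - \frac{T{\left(4 \right)}}{s} = 80 - \frac{-3 + 4}{13060} = 80 - 1 \cdot \frac{1}{13060} = 80 - \frac{1}{13060} = \frac{1044799}{13060}$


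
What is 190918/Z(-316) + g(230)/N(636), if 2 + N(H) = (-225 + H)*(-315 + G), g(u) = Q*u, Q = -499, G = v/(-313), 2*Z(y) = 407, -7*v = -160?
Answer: 108439892844542/115477278499 ≈ 939.06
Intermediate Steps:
v = 160/7 (v = -⅐*(-160) = 160/7 ≈ 22.857)
Z(y) = 407/2 (Z(y) = (½)*407 = 407/2)
G = -160/2191 (G = (160/7)/(-313) = (160/7)*(-1/313) = -160/2191 ≈ -0.073026)
g(u) = -499*u
N(H) = 155318743/2191 - 690325*H/2191 (N(H) = -2 + (-225 + H)*(-315 - 160/2191) = -2 + (-225 + H)*(-690325/2191) = -2 + (155323125/2191 - 690325*H/2191) = 155318743/2191 - 690325*H/2191)
190918/Z(-316) + g(230)/N(636) = 190918/(407/2) + (-499*230)/(155318743/2191 - 690325/2191*636) = 190918*(2/407) - 114770/(155318743/2191 - 439046700/2191) = 381836/407 - 114770/(-283727957/2191) = 381836/407 - 114770*(-2191/283727957) = 381836/407 + 251461070/283727957 = 108439892844542/115477278499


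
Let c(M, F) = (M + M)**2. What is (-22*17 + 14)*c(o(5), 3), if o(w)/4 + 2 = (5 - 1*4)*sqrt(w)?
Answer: -207360 + 92160*sqrt(5) ≈ -1284.0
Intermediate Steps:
o(w) = -8 + 4*sqrt(w) (o(w) = -8 + 4*((5 - 1*4)*sqrt(w)) = -8 + 4*((5 - 4)*sqrt(w)) = -8 + 4*(1*sqrt(w)) = -8 + 4*sqrt(w))
c(M, F) = 4*M**2 (c(M, F) = (2*M)**2 = 4*M**2)
(-22*17 + 14)*c(o(5), 3) = (-22*17 + 14)*(4*(-8 + 4*sqrt(5))**2) = (-374 + 14)*(4*(-8 + 4*sqrt(5))**2) = -1440*(-8 + 4*sqrt(5))**2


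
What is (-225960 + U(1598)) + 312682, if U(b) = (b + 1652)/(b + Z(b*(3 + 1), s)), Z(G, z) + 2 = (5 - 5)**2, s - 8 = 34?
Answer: 69205781/798 ≈ 86724.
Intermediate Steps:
s = 42 (s = 8 + 34 = 42)
Z(G, z) = -2 (Z(G, z) = -2 + (5 - 5)**2 = -2 + 0**2 = -2 + 0 = -2)
U(b) = (1652 + b)/(-2 + b) (U(b) = (b + 1652)/(b - 2) = (1652 + b)/(-2 + b))
(-225960 + U(1598)) + 312682 = (-225960 + (1652 + 1598)/(-2 + 1598)) + 312682 = (-225960 + 3250/1596) + 312682 = (-225960 + (1/1596)*3250) + 312682 = (-225960 + 1625/798) + 312682 = -180314455/798 + 312682 = 69205781/798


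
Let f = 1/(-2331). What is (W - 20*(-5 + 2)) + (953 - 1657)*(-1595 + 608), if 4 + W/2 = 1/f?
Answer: 690238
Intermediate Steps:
f = -1/2331 ≈ -0.00042900
W = -4670 (W = -8 + 2/(-1/2331) = -8 + 2*(-2331) = -8 - 4662 = -4670)
(W - 20*(-5 + 2)) + (953 - 1657)*(-1595 + 608) = (-4670 - 20*(-5 + 2)) + (953 - 1657)*(-1595 + 608) = (-4670 - 20*(-3)) - 704*(-987) = (-4670 + 60) + 694848 = -4610 + 694848 = 690238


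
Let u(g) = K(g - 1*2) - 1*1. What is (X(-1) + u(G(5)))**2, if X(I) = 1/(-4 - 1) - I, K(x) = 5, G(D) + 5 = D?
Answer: 576/25 ≈ 23.040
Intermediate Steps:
G(D) = -5 + D
X(I) = -1/5 - I (X(I) = 1/(-5) - I = -1/5 - I)
u(g) = 4 (u(g) = 5 - 1*1 = 5 - 1 = 4)
(X(-1) + u(G(5)))**2 = ((-1/5 - 1*(-1)) + 4)**2 = ((-1/5 + 1) + 4)**2 = (4/5 + 4)**2 = (24/5)**2 = 576/25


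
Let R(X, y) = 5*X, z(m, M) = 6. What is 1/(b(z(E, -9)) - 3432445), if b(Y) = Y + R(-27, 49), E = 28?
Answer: -1/3432574 ≈ -2.9133e-7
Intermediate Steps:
b(Y) = -135 + Y (b(Y) = Y + 5*(-27) = Y - 135 = -135 + Y)
1/(b(z(E, -9)) - 3432445) = 1/((-135 + 6) - 3432445) = 1/(-129 - 3432445) = 1/(-3432574) = -1/3432574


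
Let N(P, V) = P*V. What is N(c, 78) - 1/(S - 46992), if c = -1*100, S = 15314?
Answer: -247088399/31678 ≈ -7800.0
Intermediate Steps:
c = -100
N(c, 78) - 1/(S - 46992) = -100*78 - 1/(15314 - 46992) = -7800 - 1/(-31678) = -7800 - 1*(-1/31678) = -7800 + 1/31678 = -247088399/31678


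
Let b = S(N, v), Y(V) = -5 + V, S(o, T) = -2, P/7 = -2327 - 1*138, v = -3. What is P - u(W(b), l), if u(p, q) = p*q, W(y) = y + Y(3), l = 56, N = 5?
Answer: -17031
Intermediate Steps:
P = -17255 (P = 7*(-2327 - 1*138) = 7*(-2327 - 138) = 7*(-2465) = -17255)
b = -2
W(y) = -2 + y (W(y) = y + (-5 + 3) = y - 2 = -2 + y)
P - u(W(b), l) = -17255 - (-2 - 2)*56 = -17255 - (-4)*56 = -17255 - 1*(-224) = -17255 + 224 = -17031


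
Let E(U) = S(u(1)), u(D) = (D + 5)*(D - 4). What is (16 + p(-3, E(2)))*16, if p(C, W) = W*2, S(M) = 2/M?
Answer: 2272/9 ≈ 252.44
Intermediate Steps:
u(D) = (-4 + D)*(5 + D) (u(D) = (5 + D)*(-4 + D) = (-4 + D)*(5 + D))
E(U) = -1/9 (E(U) = 2/(-20 + 1 + 1**2) = 2/(-20 + 1 + 1) = 2/(-18) = 2*(-1/18) = -1/9)
p(C, W) = 2*W
(16 + p(-3, E(2)))*16 = (16 + 2*(-1/9))*16 = (16 - 2/9)*16 = (142/9)*16 = 2272/9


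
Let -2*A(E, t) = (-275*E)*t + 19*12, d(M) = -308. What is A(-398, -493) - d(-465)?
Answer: 26979619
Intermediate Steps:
A(E, t) = -114 + 275*E*t/2 (A(E, t) = -((-275*E)*t + 19*12)/2 = -(-275*E*t + 228)/2 = -(228 - 275*E*t)/2 = -114 + 275*E*t/2)
A(-398, -493) - d(-465) = (-114 + (275/2)*(-398)*(-493)) - 1*(-308) = (-114 + 26979425) + 308 = 26979311 + 308 = 26979619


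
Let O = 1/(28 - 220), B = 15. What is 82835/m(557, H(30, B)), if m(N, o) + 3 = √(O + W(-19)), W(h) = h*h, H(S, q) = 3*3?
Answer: 47712960/67583 + 662680*√207933/67583 ≈ 5177.2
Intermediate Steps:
H(S, q) = 9
O = -1/192 (O = 1/(-192) = -1/192 ≈ -0.0052083)
W(h) = h²
m(N, o) = -3 + √207933/24 (m(N, o) = -3 + √(-1/192 + (-19)²) = -3 + √(-1/192 + 361) = -3 + √(69311/192) = -3 + √207933/24)
82835/m(557, H(30, B)) = 82835/(-3 + √207933/24)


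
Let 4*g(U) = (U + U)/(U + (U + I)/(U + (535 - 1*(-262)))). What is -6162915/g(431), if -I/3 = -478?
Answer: -3273327532695/264634 ≈ -1.2369e+7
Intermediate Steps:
I = 1434 (I = -3*(-478) = 1434)
g(U) = U/(2*(U + (1434 + U)/(797 + U))) (g(U) = ((U + U)/(U + (U + 1434)/(U + (535 - 1*(-262)))))/4 = ((2*U)/(U + (1434 + U)/(U + (535 + 262))))/4 = ((2*U)/(U + (1434 + U)/(U + 797)))/4 = ((2*U)/(U + (1434 + U)/(797 + U)))/4 = (2*U/(U + (1434 + U)/(797 + U)))/4 = U/(2*(U + (1434 + U)/(797 + U))))
-6162915/g(431) = -6162915*2*(1434 + 431**2 + 798*431)/(431*(797 + 431)) = -6162915/((1/2)*431*1228/(1434 + 185761 + 343938)) = -6162915/((1/2)*431*1228/531133) = -6162915/((1/2)*431*(1/531133)*1228) = -6162915/264634/531133 = -6162915*531133/264634 = -3273327532695/264634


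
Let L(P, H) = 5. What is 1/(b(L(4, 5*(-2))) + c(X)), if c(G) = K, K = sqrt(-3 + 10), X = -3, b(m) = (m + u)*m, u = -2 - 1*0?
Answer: 15/218 - sqrt(7)/218 ≈ 0.056671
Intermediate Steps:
u = -2 (u = -2 + 0 = -2)
b(m) = m*(-2 + m) (b(m) = (m - 2)*m = (-2 + m)*m = m*(-2 + m))
K = sqrt(7) ≈ 2.6458
c(G) = sqrt(7)
1/(b(L(4, 5*(-2))) + c(X)) = 1/(5*(-2 + 5) + sqrt(7)) = 1/(5*3 + sqrt(7)) = 1/(15 + sqrt(7))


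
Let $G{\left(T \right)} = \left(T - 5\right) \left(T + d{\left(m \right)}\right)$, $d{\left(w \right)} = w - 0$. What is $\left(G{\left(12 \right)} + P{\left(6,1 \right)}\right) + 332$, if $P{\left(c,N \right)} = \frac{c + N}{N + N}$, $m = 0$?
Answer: $\frac{839}{2} \approx 419.5$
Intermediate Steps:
$P{\left(c,N \right)} = \frac{N + c}{2 N}$
$d{\left(w \right)} = w$ ($d{\left(w \right)} = w + 0 = w$)
$G{\left(T \right)} = T \left(-5 + T\right)$ ($G{\left(T \right)} = \left(T - 5\right) \left(T + 0\right) = \left(-5 + T\right) T = T \left(-5 + T\right)$)
$\left(G{\left(12 \right)} + P{\left(6,1 \right)}\right) + 332 = \left(12 \left(-5 + 12\right) + \frac{1 + 6}{2 \cdot 1}\right) + 332 = \left(12 \cdot 7 + \frac{1}{2} \cdot 1 \cdot 7\right) + 332 = \left(84 + \frac{7}{2}\right) + 332 = \frac{175}{2} + 332 = \frac{839}{2}$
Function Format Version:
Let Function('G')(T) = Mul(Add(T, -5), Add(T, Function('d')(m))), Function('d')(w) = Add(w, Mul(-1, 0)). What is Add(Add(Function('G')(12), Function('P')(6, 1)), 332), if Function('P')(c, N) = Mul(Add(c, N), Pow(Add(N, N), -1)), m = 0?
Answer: Rational(839, 2) ≈ 419.50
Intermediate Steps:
Function('P')(c, N) = Mul(Rational(1, 2), Pow(N, -1), Add(N, c)) (Function('P')(c, N) = Mul(Add(N, c), Pow(Mul(2, N), -1)) = Mul(Add(N, c), Mul(Rational(1, 2), Pow(N, -1))) = Mul(Rational(1, 2), Pow(N, -1), Add(N, c)))
Function('d')(w) = w (Function('d')(w) = Add(w, 0) = w)
Function('G')(T) = Mul(T, Add(-5, T)) (Function('G')(T) = Mul(Add(T, -5), Add(T, 0)) = Mul(Add(-5, T), T) = Mul(T, Add(-5, T)))
Add(Add(Function('G')(12), Function('P')(6, 1)), 332) = Add(Add(Mul(12, Add(-5, 12)), Mul(Rational(1, 2), Pow(1, -1), Add(1, 6))), 332) = Add(Add(Mul(12, 7), Mul(Rational(1, 2), 1, 7)), 332) = Add(Add(84, Rational(7, 2)), 332) = Add(Rational(175, 2), 332) = Rational(839, 2)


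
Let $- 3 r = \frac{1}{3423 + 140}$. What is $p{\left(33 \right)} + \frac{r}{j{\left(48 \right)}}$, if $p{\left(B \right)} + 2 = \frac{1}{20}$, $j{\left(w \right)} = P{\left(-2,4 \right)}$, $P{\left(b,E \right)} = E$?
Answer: $- \frac{104219}{53445} \approx -1.95$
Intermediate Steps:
$r = - \frac{1}{10689}$ ($r = - \frac{1}{3 \left(3423 + 140\right)} = - \frac{1}{3 \cdot 3563} = \left(- \frac{1}{3}\right) \frac{1}{3563} = - \frac{1}{10689} \approx -9.3554 \cdot 10^{-5}$)
$j{\left(w \right)} = 4$
$p{\left(B \right)} = - \frac{39}{20}$ ($p{\left(B \right)} = -2 + \frac{1}{20} = - \frac{39}{20}$)
$p{\left(33 \right)} + \frac{r}{j{\left(48 \right)}} = - \frac{39}{20} - \frac{1}{10689 \cdot 4} = - \frac{39}{20} - \frac{1}{42756} = - \frac{104219}{53445}$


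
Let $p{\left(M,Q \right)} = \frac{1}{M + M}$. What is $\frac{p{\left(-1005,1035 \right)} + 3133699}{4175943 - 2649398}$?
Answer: $\frac{6298734989}{3068355450} \approx 2.0528$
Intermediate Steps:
$p{\left(M,Q \right)} = \frac{1}{2 M}$
$\frac{p{\left(-1005,1035 \right)} + 3133699}{4175943 - 2649398} = \frac{\frac{1}{2 \left(-1005\right)} + 3133699}{4175943 - 2649398} = \frac{\frac{1}{2} \left(- \frac{1}{1005}\right) + 3133699}{1526545} = \left(- \frac{1}{2010} + 3133699\right) \frac{1}{1526545} = \frac{6298734989}{2010} \cdot \frac{1}{1526545} = \frac{6298734989}{3068355450}$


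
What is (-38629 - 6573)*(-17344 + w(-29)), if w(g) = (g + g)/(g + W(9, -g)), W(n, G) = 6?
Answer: 18028998508/23 ≈ 7.8387e+8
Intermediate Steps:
w(g) = 2*g/(6 + g) (w(g) = (g + g)/(g + 6) = (2*g)/(6 + g) = 2*g/(6 + g))
(-38629 - 6573)*(-17344 + w(-29)) = (-38629 - 6573)*(-17344 + 2*(-29)/(6 - 29)) = -45202*(-17344 + 2*(-29)/(-23)) = -45202*(-17344 + 2*(-29)*(-1/23)) = -45202*(-17344 + 58/23) = -45202*(-398854/23) = 18028998508/23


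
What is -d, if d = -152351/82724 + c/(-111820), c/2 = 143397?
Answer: 10190158919/2312549420 ≈ 4.4065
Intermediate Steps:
c = 286794 (c = 2*143397 = 286794)
d = -10190158919/2312549420 (d = -152351/82724 + 286794/(-111820) = -152351*1/82724 + 286794*(-1/111820) = -152351/82724 - 143397/55910 = -10190158919/2312549420 ≈ -4.4065)
-d = -1*(-10190158919/2312549420) = 10190158919/2312549420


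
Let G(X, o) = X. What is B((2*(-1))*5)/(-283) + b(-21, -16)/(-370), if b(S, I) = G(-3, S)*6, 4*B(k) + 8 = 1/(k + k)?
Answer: 46709/837680 ≈ 0.055760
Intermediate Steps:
B(k) = -2 + 1/(8*k) (B(k) = -2 + 1/(4*(k + k)) = -2 + 1/(4*((2*k))) = -2 + (1/(2*k))/4 = -2 + 1/(8*k))
b(S, I) = -18 (b(S, I) = -3*6 = -18)
B((2*(-1))*5)/(-283) + b(-21, -16)/(-370) = (-2 + 1/(8*(((2*(-1))*5))))/(-283) - 18/(-370) = (-2 + 1/(8*((-2*5))))*(-1/283) - 18*(-1/370) = (-2 + (1/8)/(-10))*(-1/283) + 9/185 = (-2 + (1/8)*(-1/10))*(-1/283) + 9/185 = (-2 - 1/80)*(-1/283) + 9/185 = -161/80*(-1/283) + 9/185 = 161/22640 + 9/185 = 46709/837680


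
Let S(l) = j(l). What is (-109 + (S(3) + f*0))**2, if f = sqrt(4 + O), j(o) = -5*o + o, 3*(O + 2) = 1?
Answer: 14641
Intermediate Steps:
O = -5/3 (O = -2 + (1/3)*1 = -2 + 1/3 = -5/3 ≈ -1.6667)
j(o) = -4*o
f = sqrt(21)/3 (f = sqrt(4 - 5/3) = sqrt(7/3) = sqrt(21)/3 ≈ 1.5275)
S(l) = -4*l
(-109 + (S(3) + f*0))**2 = (-109 + (-4*3 + (sqrt(21)/3)*0))**2 = (-109 + (-12 + 0))**2 = (-109 - 12)**2 = (-121)**2 = 14641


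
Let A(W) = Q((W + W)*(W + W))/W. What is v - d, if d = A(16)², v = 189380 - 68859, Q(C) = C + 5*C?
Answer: -26935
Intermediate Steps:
Q(C) = 6*C
A(W) = 24*W (A(W) = (6*((W + W)*(W + W)))/W = (6*((2*W)*(2*W)))/W = (6*(4*W²))/W = (24*W²)/W = 24*W)
v = 120521
d = 147456 (d = (24*16)² = 384² = 147456)
v - d = 120521 - 1*147456 = 120521 - 147456 = -26935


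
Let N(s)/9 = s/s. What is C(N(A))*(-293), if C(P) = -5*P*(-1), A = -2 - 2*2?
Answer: -13185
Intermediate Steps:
A = -6 (A = -2 - 4 = -6)
N(s) = 9 (N(s) = 9*(s/s) = 9*1 = 9)
C(P) = 5*P
C(N(A))*(-293) = (5*9)*(-293) = 45*(-293) = -13185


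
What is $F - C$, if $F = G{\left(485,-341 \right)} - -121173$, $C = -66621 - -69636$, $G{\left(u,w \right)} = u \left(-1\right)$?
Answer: $117673$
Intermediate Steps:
$G{\left(u,w \right)} = - u$
$C = 3015$ ($C = -66621 + 69636 = 3015$)
$F = 120688$ ($F = \left(-1\right) 485 - -121173 = -485 + 121173 = 120688$)
$F - C = 120688 - 3015 = 117673$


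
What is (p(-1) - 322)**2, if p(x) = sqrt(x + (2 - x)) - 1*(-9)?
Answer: (313 - sqrt(2))**2 ≈ 97086.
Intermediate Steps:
p(x) = 9 + sqrt(2) (p(x) = sqrt(2) + 9 = 9 + sqrt(2))
(p(-1) - 322)**2 = ((9 + sqrt(2)) - 322)**2 = (-313 + sqrt(2))**2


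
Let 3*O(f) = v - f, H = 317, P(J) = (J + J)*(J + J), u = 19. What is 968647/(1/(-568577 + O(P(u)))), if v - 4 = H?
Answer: -1653339006538/3 ≈ -5.5111e+11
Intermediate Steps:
P(J) = 4*J**2 (P(J) = (2*J)*(2*J) = 4*J**2)
v = 321 (v = 4 + 317 = 321)
O(f) = 107 - f/3 (O(f) = (321 - f)/3 = 107 - f/3)
968647/(1/(-568577 + O(P(u)))) = 968647/(1/(-568577 + (107 - 4*19**2/3))) = 968647/(1/(-568577 + (107 - 4*361/3))) = 968647/(1/(-568577 + (107 - 1/3*1444))) = 968647/(1/(-568577 + (107 - 1444/3))) = 968647/(1/(-568577 - 1123/3)) = 968647/(1/(-1706854/3)) = 968647/(-3/1706854) = 968647*(-1706854/3) = -1653339006538/3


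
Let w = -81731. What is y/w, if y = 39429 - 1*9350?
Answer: -30079/81731 ≈ -0.36802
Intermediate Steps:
y = 30079 (y = 39429 - 9350 = 30079)
y/w = 30079/(-81731) = 30079*(-1/81731) = -30079/81731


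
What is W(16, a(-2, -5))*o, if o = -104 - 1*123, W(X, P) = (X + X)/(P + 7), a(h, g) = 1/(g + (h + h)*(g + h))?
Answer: -83536/81 ≈ -1031.3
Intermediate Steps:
a(h, g) = 1/(g + 2*h*(g + h)) (a(h, g) = 1/(g + (2*h)*(g + h)) = 1/(g + 2*h*(g + h)))
W(X, P) = 2*X/(7 + P) (W(X, P) = (2*X)/(7 + P) = 2*X/(7 + P))
o = -227 (o = -104 - 123 = -227)
W(16, a(-2, -5))*o = (2*16/(7 + 1/(-5 + 2*(-2)² + 2*(-5)*(-2))))*(-227) = (2*16/(7 + 1/(-5 + 2*4 + 20)))*(-227) = (2*16/(7 + 1/(-5 + 8 + 20)))*(-227) = (2*16/(7 + 1/23))*(-227) = (2*16/(162/23))*(-227) = (2*16*(23/162))*(-227) = (368/81)*(-227) = -83536/81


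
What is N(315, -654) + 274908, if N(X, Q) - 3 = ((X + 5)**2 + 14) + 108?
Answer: 377433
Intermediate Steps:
N(X, Q) = 125 + (5 + X)**2 (N(X, Q) = 3 + (((X + 5)**2 + 14) + 108) = 3 + (((5 + X)**2 + 14) + 108) = 3 + ((14 + (5 + X)**2) + 108) = 3 + (122 + (5 + X)**2) = 125 + (5 + X)**2)
N(315, -654) + 274908 = (125 + (5 + 315)**2) + 274908 = (125 + 320**2) + 274908 = (125 + 102400) + 274908 = 102525 + 274908 = 377433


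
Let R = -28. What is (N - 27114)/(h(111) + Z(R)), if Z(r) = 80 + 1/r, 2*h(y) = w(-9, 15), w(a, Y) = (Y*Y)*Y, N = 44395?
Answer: 43988/4499 ≈ 9.7773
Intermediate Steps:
w(a, Y) = Y³ (w(a, Y) = Y²*Y = Y³)
h(y) = 3375/2 (h(y) = (½)*15³ = (½)*3375 = 3375/2)
(N - 27114)/(h(111) + Z(R)) = (44395 - 27114)/(3375/2 + (80 + 1/(-28))) = 17281/(3375/2 + (80 - 1/28)) = 17281/(3375/2 + 2239/28) = 17281/(49489/28) = 17281*(28/49489) = 43988/4499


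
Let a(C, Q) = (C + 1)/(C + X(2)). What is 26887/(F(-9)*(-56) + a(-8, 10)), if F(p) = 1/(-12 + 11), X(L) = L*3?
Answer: 7682/17 ≈ 451.88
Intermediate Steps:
X(L) = 3*L
a(C, Q) = (1 + C)/(6 + C) (a(C, Q) = (C + 1)/(C + 3*2) = (1 + C)/(C + 6) = (1 + C)/(6 + C))
F(p) = -1 (F(p) = 1/(-1) = -1)
26887/(F(-9)*(-56) + a(-8, 10)) = 26887/(-1*(-56) + (1 - 8)/(6 - 8)) = 26887/(56 - 7/(-2)) = 26887/(56 - 1/2*(-7)) = 26887/(56 + 7/2) = 26887/(119/2) = 26887*(2/119) = 7682/17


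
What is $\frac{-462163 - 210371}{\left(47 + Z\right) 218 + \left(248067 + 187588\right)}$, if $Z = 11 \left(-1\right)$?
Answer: $- \frac{672534}{443503} \approx -1.5164$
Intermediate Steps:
$Z = -11$
$\frac{-462163 - 210371}{\left(47 + Z\right) 218 + \left(248067 + 187588\right)} = \frac{-462163 - 210371}{\left(47 - 11\right) 218 + \left(248067 + 187588\right)} = - \frac{672534}{36 \cdot 218 + 435655} = - \frac{672534}{7848 + 435655} = - \frac{672534}{443503}$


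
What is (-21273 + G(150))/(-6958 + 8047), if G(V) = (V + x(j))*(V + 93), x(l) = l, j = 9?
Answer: 5788/363 ≈ 15.945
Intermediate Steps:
G(V) = (9 + V)*(93 + V) (G(V) = (V + 9)*(V + 93) = (9 + V)*(93 + V))
(-21273 + G(150))/(-6958 + 8047) = (-21273 + (837 + 150² + 102*150))/(-6958 + 8047) = (-21273 + (837 + 22500 + 15300))/1089 = (-21273 + 38637)*(1/1089) = 17364*(1/1089) = 5788/363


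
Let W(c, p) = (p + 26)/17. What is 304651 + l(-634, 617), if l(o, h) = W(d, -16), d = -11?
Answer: 5179077/17 ≈ 3.0465e+5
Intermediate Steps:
W(c, p) = 26/17 + p/17 (W(c, p) = (26 + p)*(1/17) = 26/17 + p/17)
l(o, h) = 10/17 (l(o, h) = 26/17 + (1/17)*(-16) = 26/17 - 16/17 = 10/17)
304651 + l(-634, 617) = 304651 + 10/17 = 5179077/17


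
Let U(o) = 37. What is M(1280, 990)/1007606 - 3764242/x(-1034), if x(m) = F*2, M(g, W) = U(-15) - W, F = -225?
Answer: 1896436197901/226711350 ≈ 8365.0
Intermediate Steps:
M(g, W) = 37 - W
x(m) = -450 (x(m) = -225*2 = -450)
M(1280, 990)/1007606 - 3764242/x(-1034) = (37 - 1*990)/1007606 - 3764242/(-450) = (37 - 990)*(1/1007606) - 3764242*(-1/450) = -953*1/1007606 + 1882121/225 = -953/1007606 + 1882121/225 = 1896436197901/226711350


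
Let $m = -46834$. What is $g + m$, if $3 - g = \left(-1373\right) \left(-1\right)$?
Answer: $-48204$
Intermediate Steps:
$g = -1370$ ($g = 3 - \left(-1373\right) \left(-1\right) = 3 - 1373 = -1370$)
$g + m = -1370 - 46834 = -48204$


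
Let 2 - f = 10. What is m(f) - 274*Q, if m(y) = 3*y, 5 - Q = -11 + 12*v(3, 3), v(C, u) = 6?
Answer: 15320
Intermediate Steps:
f = -8 (f = 2 - 1*10 = 2 - 10 = -8)
Q = -56 (Q = 5 - (-11 + 12*6) = 5 - (-11 + 72) = 5 - 1*61 = 5 - 61 = -56)
m(f) - 274*Q = 3*(-8) - 274*(-56) = -24 + 15344 = 15320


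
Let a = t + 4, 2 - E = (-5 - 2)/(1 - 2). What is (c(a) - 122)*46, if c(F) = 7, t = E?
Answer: -5290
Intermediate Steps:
E = -5 (E = 2 - (-5 - 2)/(1 - 2) = 2 - (-7)/(-1) = 2 - (-7)*(-1) = 2 - 1*7 = 2 - 7 = -5)
t = -5
a = -1 (a = -5 + 4 = -1)
(c(a) - 122)*46 = (7 - 122)*46 = -115*46 = -5290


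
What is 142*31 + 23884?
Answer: 28286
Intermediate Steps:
142*31 + 23884 = 4402 + 23884 = 28286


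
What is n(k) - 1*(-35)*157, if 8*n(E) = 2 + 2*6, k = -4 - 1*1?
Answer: 21987/4 ≈ 5496.8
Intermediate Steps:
k = -5 (k = -4 - 1 = -5)
n(E) = 7/4 (n(E) = (2 + 2*6)/8 = (2 + 12)/8 = (⅛)*14 = 7/4)
n(k) - 1*(-35)*157 = 7/4 - 1*(-35)*157 = 7/4 + 35*157 = 7/4 + 5495 = 21987/4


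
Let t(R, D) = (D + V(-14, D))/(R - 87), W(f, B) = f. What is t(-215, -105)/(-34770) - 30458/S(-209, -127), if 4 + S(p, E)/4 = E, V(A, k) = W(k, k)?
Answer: 1332605572/22926179 ≈ 58.126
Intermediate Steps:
V(A, k) = k
t(R, D) = 2*D/(-87 + R) (t(R, D) = (D + D)/(R - 87) = (2*D)/(-87 + R) = 2*D/(-87 + R))
S(p, E) = -16 + 4*E
t(-215, -105)/(-34770) - 30458/S(-209, -127) = (2*(-105)/(-87 - 215))/(-34770) - 30458/(-16 + 4*(-127)) = (2*(-105)/(-302))*(-1/34770) - 30458/(-16 - 508) = (2*(-105)*(-1/302))*(-1/34770) - 30458/(-524) = (105/151)*(-1/34770) - 30458*(-1/524) = -7/350018 + 15229/262 = 1332605572/22926179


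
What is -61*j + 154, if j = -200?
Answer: 12354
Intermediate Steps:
-61*j + 154 = -61*(-200) + 154 = 12200 + 154 = 12354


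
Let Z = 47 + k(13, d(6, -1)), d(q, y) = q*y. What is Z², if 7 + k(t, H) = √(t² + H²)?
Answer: (40 + √205)² ≈ 2950.4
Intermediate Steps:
k(t, H) = -7 + √(H² + t²) (k(t, H) = -7 + √(t² + H²) = -7 + √(H² + t²))
Z = 40 + √205 (Z = 47 + (-7 + √((6*(-1))² + 13²)) = 47 + (-7 + √((-6)² + 169)) = 47 + (-7 + √(36 + 169)) = 47 + (-7 + √205) = 40 + √205 ≈ 54.318)
Z² = (40 + √205)²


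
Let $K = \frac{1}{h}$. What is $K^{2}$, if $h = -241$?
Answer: $\frac{1}{58081} \approx 1.7217 \cdot 10^{-5}$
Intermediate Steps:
$K = - \frac{1}{241}$ ($K = \frac{1}{-241} = - \frac{1}{241} \approx -0.0041494$)
$K^{2} = \left(- \frac{1}{241}\right)^{2} = \frac{1}{58081}$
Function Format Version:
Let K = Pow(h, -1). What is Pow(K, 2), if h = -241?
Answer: Rational(1, 58081) ≈ 1.7217e-5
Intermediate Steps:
K = Rational(-1, 241) (K = Pow(-241, -1) = Rational(-1, 241) ≈ -0.0041494)
Pow(K, 2) = Pow(Rational(-1, 241), 2) = Rational(1, 58081)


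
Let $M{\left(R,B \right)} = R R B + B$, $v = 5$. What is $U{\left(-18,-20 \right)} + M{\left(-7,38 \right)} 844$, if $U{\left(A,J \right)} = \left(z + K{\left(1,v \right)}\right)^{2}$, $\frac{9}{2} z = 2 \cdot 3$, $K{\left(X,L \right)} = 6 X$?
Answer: $\frac{14432884}{9} \approx 1.6037 \cdot 10^{6}$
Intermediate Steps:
$M{\left(R,B \right)} = B + B R^{2}$ ($M{\left(R,B \right)} = R^{2} B + B = B R^{2} + B = B + B R^{2}$)
$z = \frac{4}{3}$ ($z = \frac{2 \cdot 2 \cdot 3}{9} = \frac{2}{9} \cdot 6 = \frac{4}{3} \approx 1.3333$)
$U{\left(A,J \right)} = \frac{484}{9}$ ($U{\left(A,J \right)} = \left(\frac{4}{3} + 6 \cdot 1\right)^{2} = \left(\frac{4}{3} + 6\right)^{2} = \left(\frac{22}{3}\right)^{2} = \frac{484}{9}$)
$U{\left(-18,-20 \right)} + M{\left(-7,38 \right)} 844 = \frac{484}{9} + 38 \left(1 + \left(-7\right)^{2}\right) 844 = \frac{484}{9} + 38 \left(1 + 49\right) 844 = \frac{484}{9} + 38 \cdot 50 \cdot 844 = \frac{484}{9} + 1900 \cdot 844 = \frac{484}{9} + 1603600 = \frac{14432884}{9}$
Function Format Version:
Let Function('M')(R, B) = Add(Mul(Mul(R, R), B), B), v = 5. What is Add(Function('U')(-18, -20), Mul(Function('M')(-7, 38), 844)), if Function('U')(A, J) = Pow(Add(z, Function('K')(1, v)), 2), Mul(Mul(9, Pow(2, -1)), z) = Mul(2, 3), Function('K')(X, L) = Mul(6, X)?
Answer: Rational(14432884, 9) ≈ 1.6037e+6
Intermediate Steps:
Function('M')(R, B) = Add(B, Mul(B, Pow(R, 2))) (Function('M')(R, B) = Add(Mul(Pow(R, 2), B), B) = Add(Mul(B, Pow(R, 2)), B) = Add(B, Mul(B, Pow(R, 2))))
z = Rational(4, 3) (z = Mul(Rational(2, 9), Mul(2, 3)) = Mul(Rational(2, 9), 6) = Rational(4, 3) ≈ 1.3333)
Function('U')(A, J) = Rational(484, 9) (Function('U')(A, J) = Pow(Add(Rational(4, 3), Mul(6, 1)), 2) = Pow(Add(Rational(4, 3), 6), 2) = Pow(Rational(22, 3), 2) = Rational(484, 9))
Add(Function('U')(-18, -20), Mul(Function('M')(-7, 38), 844)) = Add(Rational(484, 9), Mul(Mul(38, Add(1, Pow(-7, 2))), 844)) = Add(Rational(484, 9), Mul(Mul(38, Add(1, 49)), 844)) = Add(Rational(484, 9), Mul(Mul(38, 50), 844)) = Add(Rational(484, 9), Mul(1900, 844)) = Add(Rational(484, 9), 1603600) = Rational(14432884, 9)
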